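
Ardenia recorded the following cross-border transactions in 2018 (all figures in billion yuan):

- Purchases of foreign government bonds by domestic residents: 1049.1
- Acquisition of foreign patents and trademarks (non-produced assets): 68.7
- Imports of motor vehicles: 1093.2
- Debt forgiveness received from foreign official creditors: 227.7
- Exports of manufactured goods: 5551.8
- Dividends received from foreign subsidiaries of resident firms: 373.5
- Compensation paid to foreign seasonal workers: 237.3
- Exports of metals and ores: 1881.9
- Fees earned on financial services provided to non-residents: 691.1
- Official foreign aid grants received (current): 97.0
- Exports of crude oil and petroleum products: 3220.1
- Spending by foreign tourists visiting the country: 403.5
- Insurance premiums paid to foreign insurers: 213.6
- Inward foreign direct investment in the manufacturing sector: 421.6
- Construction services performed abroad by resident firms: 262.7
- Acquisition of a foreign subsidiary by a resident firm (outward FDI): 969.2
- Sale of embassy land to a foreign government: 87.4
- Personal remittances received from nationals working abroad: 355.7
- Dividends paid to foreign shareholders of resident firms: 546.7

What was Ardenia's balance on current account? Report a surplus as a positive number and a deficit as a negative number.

Goods: 1881.9 + 3220.1 - 1093.2 + 5551.8 = 9560.6
Services: 262.7 + 403.5 - 213.6 + 691.1 = 1143.7
Primary income: -237.3 + 373.5 - 546.7 = -410.5
Secondary income: 97.0 + 355.7 = 452.7
Current account = 9560.6 + 1143.7 + (-410.5) + 452.7 = 10746.5
(Excluded from the current account — financial account: purchases of foreign government bonds by domestic residents 1049.1, inward foreign direct investment in the manufacturing sector 421.6, acquisition of a foreign subsidiary by a resident firm (outward FDI) 969.2; capital account: acquisition of foreign patents and trademarks (non-produced assets) 68.7, debt forgiveness received from foreign official creditors 227.7, sale of embassy land to a foreign government 87.4.)

10746.5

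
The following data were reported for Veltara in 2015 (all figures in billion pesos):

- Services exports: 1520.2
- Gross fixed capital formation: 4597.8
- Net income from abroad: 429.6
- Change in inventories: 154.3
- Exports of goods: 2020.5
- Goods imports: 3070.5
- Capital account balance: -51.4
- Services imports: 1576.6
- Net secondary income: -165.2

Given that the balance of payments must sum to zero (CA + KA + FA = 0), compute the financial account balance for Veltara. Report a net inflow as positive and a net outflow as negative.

Goods balance = 2020.5 - 3070.5 = -1050.0
Services balance = 1520.2 - 1576.6 = -56.4
Trade balance (goods + services) = -1050.0 + (-56.4) = -1106.4
Net primary income = 429.6
Net secondary income = -165.2
Current account = -1106.4 + 429.6 + (-165.2) = -842.0
Financial account = -(-842.0 + (-51.4)) = 893.4

893.4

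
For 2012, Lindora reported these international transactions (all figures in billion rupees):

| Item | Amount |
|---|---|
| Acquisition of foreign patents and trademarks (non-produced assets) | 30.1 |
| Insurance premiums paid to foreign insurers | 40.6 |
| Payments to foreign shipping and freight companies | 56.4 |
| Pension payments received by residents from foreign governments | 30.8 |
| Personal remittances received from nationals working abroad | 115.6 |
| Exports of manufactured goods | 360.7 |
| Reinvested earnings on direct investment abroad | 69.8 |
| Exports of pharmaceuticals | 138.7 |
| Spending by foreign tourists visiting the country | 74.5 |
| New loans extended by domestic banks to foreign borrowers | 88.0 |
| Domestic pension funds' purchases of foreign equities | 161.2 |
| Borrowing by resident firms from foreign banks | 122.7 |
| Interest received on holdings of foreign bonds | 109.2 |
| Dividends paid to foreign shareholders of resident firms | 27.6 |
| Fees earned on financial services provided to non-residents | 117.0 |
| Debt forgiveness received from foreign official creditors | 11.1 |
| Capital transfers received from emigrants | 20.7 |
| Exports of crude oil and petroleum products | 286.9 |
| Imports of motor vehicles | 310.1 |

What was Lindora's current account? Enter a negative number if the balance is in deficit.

Goods: 138.7 - 310.1 + 360.7 + 286.9 = 476.2
Services: 117.0 - 40.6 - 56.4 + 74.5 = 94.5
Primary income: 69.8 + 109.2 - 27.6 = 151.4
Secondary income: 115.6 + 30.8 = 146.4
Current account = 476.2 + 94.5 + 151.4 + 146.4 = 868.5
(Excluded from the current account — capital account: acquisition of foreign patents and trademarks (non-produced assets) 30.1, debt forgiveness received from foreign official creditors 11.1, capital transfers received from emigrants 20.7; financial account: new loans extended by domestic banks to foreign borrowers 88.0, domestic pension funds' purchases of foreign equities 161.2, borrowing by resident firms from foreign banks 122.7.)

868.5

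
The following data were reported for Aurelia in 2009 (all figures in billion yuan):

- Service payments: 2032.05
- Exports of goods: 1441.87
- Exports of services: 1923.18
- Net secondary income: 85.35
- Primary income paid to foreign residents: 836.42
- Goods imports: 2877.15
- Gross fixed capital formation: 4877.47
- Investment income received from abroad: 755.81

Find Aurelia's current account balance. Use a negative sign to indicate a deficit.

-1539.41

Goods balance = 1441.87 - 2877.15 = -1435.28
Services balance = 1923.18 - 2032.05 = -108.87
Trade balance (goods + services) = -1435.28 + (-108.87) = -1544.15
Net primary income = 755.81 - 836.42 = -80.61
Net secondary income = 85.35
Current account = -1544.15 + (-80.61) + 85.35 = -1539.41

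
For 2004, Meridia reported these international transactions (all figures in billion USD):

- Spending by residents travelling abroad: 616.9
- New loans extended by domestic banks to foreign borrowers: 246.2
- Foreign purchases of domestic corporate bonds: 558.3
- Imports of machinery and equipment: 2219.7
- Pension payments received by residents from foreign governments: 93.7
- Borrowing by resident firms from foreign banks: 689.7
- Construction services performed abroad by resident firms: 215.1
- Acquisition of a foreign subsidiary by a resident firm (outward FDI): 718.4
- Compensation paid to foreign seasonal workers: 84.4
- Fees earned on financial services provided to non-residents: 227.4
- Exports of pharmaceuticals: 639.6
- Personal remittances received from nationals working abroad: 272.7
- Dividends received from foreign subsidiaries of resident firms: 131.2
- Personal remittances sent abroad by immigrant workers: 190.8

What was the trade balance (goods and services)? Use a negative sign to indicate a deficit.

Goods: -2219.7 + 639.6 = -1580.1
Services: -616.9 + 215.1 + 227.4 = -174.4
Trade balance = -1580.1 + (-174.4) = -1754.5
(Excluded from the trade balance — financial account: new loans extended by domestic banks to foreign borrowers 246.2, foreign purchases of domestic corporate bonds 558.3, borrowing by resident firms from foreign banks 689.7, acquisition of a foreign subsidiary by a resident firm (outward FDI) 718.4; secondary income: pension payments received by residents from foreign governments 93.7, personal remittances received from nationals working abroad 272.7, personal remittances sent abroad by immigrant workers 190.8; primary income: compensation paid to foreign seasonal workers 84.4, dividends received from foreign subsidiaries of resident firms 131.2.)

-1754.5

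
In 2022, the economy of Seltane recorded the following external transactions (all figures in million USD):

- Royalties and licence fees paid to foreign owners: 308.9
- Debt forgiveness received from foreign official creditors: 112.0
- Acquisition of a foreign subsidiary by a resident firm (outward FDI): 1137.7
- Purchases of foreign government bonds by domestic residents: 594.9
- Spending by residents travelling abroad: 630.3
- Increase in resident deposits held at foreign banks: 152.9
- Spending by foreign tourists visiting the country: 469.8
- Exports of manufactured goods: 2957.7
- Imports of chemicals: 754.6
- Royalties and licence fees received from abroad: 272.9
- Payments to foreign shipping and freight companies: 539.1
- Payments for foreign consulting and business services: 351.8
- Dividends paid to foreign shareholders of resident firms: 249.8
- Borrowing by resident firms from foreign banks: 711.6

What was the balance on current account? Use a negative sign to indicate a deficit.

865.9

Goods: 2957.7 - 754.6 = 2203.1
Services: -630.3 - 351.8 - 539.1 + 469.8 - 308.9 + 272.9 = -1087.4
Primary income: -249.8
Current account = 2203.1 + (-1087.4) + (-249.8) = 865.9
(Excluded from the current account — capital account: debt forgiveness received from foreign official creditors 112.0; financial account: acquisition of a foreign subsidiary by a resident firm (outward FDI) 1137.7, purchases of foreign government bonds by domestic residents 594.9, increase in resident deposits held at foreign banks 152.9, borrowing by resident firms from foreign banks 711.6.)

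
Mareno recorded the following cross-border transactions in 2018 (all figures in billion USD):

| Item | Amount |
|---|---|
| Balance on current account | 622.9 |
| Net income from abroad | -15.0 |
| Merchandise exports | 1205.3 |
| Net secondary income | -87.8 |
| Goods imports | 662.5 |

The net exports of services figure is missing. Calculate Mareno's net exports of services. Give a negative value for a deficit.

Current account = goods balance + services balance + net primary income + net secondary income
Sum of the known components = 440.0
Net exports of services = CA - (known components) = 622.9 - 440.0 = 182.9

182.9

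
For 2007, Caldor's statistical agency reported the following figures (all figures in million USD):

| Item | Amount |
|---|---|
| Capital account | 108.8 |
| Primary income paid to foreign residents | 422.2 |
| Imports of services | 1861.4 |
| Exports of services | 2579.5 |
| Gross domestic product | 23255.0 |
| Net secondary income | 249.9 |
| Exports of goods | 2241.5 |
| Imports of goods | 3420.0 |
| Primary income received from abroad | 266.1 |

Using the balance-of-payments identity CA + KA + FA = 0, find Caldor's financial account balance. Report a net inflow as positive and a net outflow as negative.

257.8

Goods balance = 2241.5 - 3420.0 = -1178.5
Services balance = 2579.5 - 1861.4 = 718.1
Trade balance (goods + services) = -1178.5 + 718.1 = -460.4
Net primary income = 266.1 - 422.2 = -156.1
Net secondary income = 249.9
Current account = -460.4 + (-156.1) + 249.9 = -366.6
Financial account = -(-366.6 + 108.8) = 257.8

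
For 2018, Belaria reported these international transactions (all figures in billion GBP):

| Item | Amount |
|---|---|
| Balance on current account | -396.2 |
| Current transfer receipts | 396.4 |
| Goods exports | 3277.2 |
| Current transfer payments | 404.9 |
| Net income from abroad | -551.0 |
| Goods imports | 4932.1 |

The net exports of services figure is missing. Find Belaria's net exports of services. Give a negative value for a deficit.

Current account = goods balance + services balance + net primary income + net secondary income
Sum of the known components = -2214.4
Net exports of services = CA - (known components) = -396.2 - (-2214.4) = 1818.2

1818.2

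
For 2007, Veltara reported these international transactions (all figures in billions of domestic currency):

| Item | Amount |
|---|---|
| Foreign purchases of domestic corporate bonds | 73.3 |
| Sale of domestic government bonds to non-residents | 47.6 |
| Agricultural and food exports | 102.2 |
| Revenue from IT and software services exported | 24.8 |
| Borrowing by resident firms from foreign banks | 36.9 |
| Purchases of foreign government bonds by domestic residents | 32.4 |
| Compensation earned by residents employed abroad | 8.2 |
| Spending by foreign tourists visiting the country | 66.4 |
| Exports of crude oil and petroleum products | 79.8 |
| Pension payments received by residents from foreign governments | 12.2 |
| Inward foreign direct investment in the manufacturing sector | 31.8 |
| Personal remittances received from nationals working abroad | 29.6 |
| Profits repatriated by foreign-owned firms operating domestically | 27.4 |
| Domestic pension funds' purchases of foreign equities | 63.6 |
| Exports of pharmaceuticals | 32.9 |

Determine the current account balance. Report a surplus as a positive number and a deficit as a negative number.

328.7

Goods: 79.8 + 102.2 + 32.9 = 214.9
Services: 24.8 + 66.4 = 91.2
Primary income: -27.4 + 8.2 = -19.2
Secondary income: 29.6 + 12.2 = 41.8
Current account = 214.9 + 91.2 + (-19.2) + 41.8 = 328.7
(Excluded from the current account — financial account: foreign purchases of domestic corporate bonds 73.3, sale of domestic government bonds to non-residents 47.6, borrowing by resident firms from foreign banks 36.9, purchases of foreign government bonds by domestic residents 32.4, inward foreign direct investment in the manufacturing sector 31.8, domestic pension funds' purchases of foreign equities 63.6.)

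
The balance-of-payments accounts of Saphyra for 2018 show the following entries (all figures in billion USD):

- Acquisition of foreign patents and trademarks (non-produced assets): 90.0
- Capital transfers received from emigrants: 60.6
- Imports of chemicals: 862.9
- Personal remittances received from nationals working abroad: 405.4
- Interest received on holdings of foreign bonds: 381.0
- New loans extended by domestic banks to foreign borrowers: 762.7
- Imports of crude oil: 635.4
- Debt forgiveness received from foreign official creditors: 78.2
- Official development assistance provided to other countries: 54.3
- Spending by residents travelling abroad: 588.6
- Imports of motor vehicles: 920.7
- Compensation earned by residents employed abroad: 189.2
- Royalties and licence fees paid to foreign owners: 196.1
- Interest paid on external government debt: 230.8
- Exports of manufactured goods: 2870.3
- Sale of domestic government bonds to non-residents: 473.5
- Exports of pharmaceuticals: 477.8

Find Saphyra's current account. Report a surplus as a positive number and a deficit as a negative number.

834.9

Goods: -635.4 + 2870.3 - 862.9 - 920.7 + 477.8 = 929.1
Services: -196.1 - 588.6 = -784.7
Primary income: 189.2 + 381.0 - 230.8 = 339.4
Secondary income: 405.4 - 54.3 = 351.1
Current account = 929.1 + (-784.7) + 339.4 + 351.1 = 834.9
(Excluded from the current account — capital account: acquisition of foreign patents and trademarks (non-produced assets) 90.0, capital transfers received from emigrants 60.6, debt forgiveness received from foreign official creditors 78.2; financial account: new loans extended by domestic banks to foreign borrowers 762.7, sale of domestic government bonds to non-residents 473.5.)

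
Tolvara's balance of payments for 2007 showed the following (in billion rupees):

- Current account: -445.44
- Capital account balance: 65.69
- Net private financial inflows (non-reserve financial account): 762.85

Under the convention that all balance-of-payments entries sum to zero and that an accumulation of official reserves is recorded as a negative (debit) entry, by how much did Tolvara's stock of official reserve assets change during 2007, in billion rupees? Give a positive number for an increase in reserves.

383.10

Official reserve transactions balance = -((-445.44) + 65.69 + 762.85) = -383.10
An accumulation of reserves is recorded as a debit (negative entry), so the change in the stock of reserves is the negative of that balance.
Change in official reserves = -(-383.10) = 383.10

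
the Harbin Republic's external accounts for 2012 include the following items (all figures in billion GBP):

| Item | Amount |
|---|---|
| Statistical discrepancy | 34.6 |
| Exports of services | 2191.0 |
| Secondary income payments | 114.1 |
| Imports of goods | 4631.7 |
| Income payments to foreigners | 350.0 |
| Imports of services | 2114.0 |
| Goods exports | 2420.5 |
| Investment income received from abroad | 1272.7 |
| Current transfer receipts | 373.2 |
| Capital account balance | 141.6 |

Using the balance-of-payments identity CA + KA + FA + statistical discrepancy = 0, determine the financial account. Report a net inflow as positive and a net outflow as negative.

776.2

Goods balance = 2420.5 - 4631.7 = -2211.2
Services balance = 2191.0 - 2114.0 = 77.0
Trade balance (goods + services) = -2211.2 + 77.0 = -2134.2
Net primary income = 1272.7 - 350.0 = 922.7
Net secondary income = 373.2 - 114.1 = 259.1
Current account = -2134.2 + 922.7 + 259.1 = -952.4
Financial account = -(-952.4 + 141.6 + 34.6) = 776.2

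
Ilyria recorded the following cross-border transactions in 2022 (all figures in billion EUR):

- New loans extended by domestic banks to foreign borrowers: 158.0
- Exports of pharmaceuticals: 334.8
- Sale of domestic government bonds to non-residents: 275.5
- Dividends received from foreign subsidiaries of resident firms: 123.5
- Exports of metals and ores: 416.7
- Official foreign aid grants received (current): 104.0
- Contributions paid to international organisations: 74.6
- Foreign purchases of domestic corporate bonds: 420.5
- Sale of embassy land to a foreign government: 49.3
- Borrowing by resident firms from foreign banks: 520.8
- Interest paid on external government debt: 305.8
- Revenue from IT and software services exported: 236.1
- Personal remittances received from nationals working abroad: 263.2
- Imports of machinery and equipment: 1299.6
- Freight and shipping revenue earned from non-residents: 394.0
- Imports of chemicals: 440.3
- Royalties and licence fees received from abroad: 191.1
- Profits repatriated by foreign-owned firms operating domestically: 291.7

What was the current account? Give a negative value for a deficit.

-348.6

Goods: 334.8 - 440.3 - 1299.6 + 416.7 = -988.4
Services: 191.1 + 394.0 + 236.1 = 821.2
Primary income: 123.5 - 291.7 - 305.8 = -474.0
Secondary income: -74.6 + 263.2 + 104.0 = 292.6
Current account = (-988.4) + 821.2 + (-474.0) + 292.6 = -348.6
(Excluded from the current account — financial account: new loans extended by domestic banks to foreign borrowers 158.0, sale of domestic government bonds to non-residents 275.5, foreign purchases of domestic corporate bonds 420.5, borrowing by resident firms from foreign banks 520.8; capital account: sale of embassy land to a foreign government 49.3.)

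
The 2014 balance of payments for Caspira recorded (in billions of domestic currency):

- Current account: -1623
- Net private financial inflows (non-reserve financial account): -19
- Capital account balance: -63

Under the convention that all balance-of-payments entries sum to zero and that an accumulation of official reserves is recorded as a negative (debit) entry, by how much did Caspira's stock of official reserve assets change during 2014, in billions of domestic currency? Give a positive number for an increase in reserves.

Official reserve transactions balance = -((-1623) + (-63) + (-19)) = 1705
An accumulation of reserves is recorded as a debit (negative entry), so the change in the stock of reserves is the negative of that balance.
Change in official reserves = -(1705) = -1705

-1705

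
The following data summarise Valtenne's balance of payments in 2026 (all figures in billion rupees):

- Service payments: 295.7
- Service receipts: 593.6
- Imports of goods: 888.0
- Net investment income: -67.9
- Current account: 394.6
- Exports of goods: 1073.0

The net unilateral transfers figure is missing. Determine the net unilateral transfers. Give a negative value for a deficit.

-20.4

Current account = goods balance + services balance + net primary income + net secondary income
Sum of the known components = 415.0
Net unilateral transfers = CA - (known components) = 394.6 - 415.0 = -20.4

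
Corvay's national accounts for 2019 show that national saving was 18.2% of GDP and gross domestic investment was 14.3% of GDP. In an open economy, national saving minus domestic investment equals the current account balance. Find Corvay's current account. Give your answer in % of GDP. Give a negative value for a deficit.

3.9

S - I = CA (net lending to the rest of the world).
CA = S - I = 18.2 - 14.3 = 3.9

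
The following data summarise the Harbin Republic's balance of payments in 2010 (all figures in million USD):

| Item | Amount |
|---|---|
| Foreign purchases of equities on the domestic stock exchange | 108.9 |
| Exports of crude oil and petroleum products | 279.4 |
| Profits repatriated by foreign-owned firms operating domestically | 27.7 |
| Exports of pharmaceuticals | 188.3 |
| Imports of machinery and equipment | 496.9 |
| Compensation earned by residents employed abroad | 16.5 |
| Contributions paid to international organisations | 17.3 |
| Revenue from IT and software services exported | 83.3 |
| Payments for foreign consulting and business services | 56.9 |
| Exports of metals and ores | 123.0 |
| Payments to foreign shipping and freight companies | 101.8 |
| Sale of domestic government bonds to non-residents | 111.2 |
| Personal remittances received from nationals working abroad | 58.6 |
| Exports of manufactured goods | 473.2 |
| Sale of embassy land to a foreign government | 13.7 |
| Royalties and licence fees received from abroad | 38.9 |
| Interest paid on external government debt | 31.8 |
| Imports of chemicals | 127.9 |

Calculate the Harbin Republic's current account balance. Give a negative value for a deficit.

Goods: -127.9 + 123.0 + 279.4 + 473.2 - 496.9 + 188.3 = 439.1
Services: -56.9 + 38.9 - 101.8 + 83.3 = -36.5
Primary income: -27.7 + 16.5 - 31.8 = -43.0
Secondary income: -17.3 + 58.6 = 41.3
Current account = 439.1 + (-36.5) + (-43.0) + 41.3 = 400.9
(Excluded from the current account — financial account: foreign purchases of equities on the domestic stock exchange 108.9, sale of domestic government bonds to non-residents 111.2; capital account: sale of embassy land to a foreign government 13.7.)

400.9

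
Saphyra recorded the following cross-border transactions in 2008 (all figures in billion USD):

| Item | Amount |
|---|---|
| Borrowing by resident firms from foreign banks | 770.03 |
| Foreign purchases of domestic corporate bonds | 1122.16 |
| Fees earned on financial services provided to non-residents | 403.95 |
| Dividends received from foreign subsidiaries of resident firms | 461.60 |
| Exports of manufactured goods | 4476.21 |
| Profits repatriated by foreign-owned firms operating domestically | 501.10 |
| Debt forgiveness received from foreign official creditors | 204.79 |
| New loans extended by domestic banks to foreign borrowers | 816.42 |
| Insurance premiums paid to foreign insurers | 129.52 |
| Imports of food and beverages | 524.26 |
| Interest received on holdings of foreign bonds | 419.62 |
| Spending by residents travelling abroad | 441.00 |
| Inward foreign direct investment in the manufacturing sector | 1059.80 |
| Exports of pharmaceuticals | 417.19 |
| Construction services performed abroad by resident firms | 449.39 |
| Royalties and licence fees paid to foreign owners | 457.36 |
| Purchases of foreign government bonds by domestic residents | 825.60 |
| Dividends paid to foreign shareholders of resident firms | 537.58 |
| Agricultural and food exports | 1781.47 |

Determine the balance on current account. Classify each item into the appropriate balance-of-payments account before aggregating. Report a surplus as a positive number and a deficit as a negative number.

5818.61

Goods: 417.19 + 4476.21 - 524.26 + 1781.47 = 6150.61
Services: -441.00 - 457.36 + 403.95 + 449.39 - 129.52 = -174.54
Primary income: -501.10 - 537.58 + 461.60 + 419.62 = -157.46
Current account = 6150.61 + (-174.54) + (-157.46) = 5818.61
(Excluded from the current account — financial account: borrowing by resident firms from foreign banks 770.03, foreign purchases of domestic corporate bonds 1122.16, new loans extended by domestic banks to foreign borrowers 816.42, inward foreign direct investment in the manufacturing sector 1059.80, purchases of foreign government bonds by domestic residents 825.60; capital account: debt forgiveness received from foreign official creditors 204.79.)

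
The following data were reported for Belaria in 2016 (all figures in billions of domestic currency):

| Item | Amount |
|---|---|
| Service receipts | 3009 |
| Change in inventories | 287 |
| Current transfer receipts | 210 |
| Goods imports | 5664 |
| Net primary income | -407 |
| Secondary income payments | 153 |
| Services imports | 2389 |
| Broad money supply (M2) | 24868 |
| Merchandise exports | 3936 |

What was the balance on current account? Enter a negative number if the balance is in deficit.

Goods balance = 3936 - 5664 = -1728
Services balance = 3009 - 2389 = 620
Trade balance (goods + services) = -1728 + 620 = -1108
Net primary income = -407
Net secondary income = 210 - 153 = 57
Current account = -1108 + (-407) + 57 = -1458

-1458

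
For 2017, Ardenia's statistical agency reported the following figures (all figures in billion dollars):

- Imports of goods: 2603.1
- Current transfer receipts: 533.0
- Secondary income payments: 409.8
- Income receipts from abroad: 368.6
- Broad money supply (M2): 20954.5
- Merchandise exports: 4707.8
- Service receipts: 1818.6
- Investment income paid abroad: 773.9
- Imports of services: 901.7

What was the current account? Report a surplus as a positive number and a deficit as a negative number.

2739.5

Goods balance = 4707.8 - 2603.1 = 2104.7
Services balance = 1818.6 - 901.7 = 916.9
Trade balance (goods + services) = 2104.7 + 916.9 = 3021.6
Net primary income = 368.6 - 773.9 = -405.3
Net secondary income = 533.0 - 409.8 = 123.2
Current account = 3021.6 + (-405.3) + 123.2 = 2739.5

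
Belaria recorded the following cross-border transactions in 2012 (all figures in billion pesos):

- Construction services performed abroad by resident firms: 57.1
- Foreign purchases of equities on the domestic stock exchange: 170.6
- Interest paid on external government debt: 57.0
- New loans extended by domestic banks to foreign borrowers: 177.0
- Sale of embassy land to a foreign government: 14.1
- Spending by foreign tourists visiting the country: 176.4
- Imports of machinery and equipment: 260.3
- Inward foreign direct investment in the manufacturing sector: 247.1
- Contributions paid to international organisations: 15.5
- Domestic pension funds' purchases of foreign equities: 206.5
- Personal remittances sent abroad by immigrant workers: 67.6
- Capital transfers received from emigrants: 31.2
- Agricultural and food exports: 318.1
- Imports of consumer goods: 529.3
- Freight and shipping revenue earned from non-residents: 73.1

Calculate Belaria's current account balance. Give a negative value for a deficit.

-305.0

Goods: 318.1 - 529.3 - 260.3 = -471.5
Services: 73.1 + 176.4 + 57.1 = 306.6
Primary income: -57.0
Secondary income: -67.6 - 15.5 = -83.1
Current account = (-471.5) + 306.6 + (-57.0) + (-83.1) = -305.0
(Excluded from the current account — financial account: foreign purchases of equities on the domestic stock exchange 170.6, new loans extended by domestic banks to foreign borrowers 177.0, inward foreign direct investment in the manufacturing sector 247.1, domestic pension funds' purchases of foreign equities 206.5; capital account: sale of embassy land to a foreign government 14.1, capital transfers received from emigrants 31.2.)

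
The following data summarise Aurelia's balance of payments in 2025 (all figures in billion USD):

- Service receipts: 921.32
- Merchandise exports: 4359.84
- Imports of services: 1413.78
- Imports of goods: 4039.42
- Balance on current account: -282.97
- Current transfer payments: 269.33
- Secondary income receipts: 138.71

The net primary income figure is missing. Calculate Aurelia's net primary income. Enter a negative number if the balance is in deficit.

19.69

Current account = goods balance + services balance + net primary income + net secondary income
Sum of the known components = -302.66
Net primary income = CA - (known components) = -282.97 - (-302.66) = 19.69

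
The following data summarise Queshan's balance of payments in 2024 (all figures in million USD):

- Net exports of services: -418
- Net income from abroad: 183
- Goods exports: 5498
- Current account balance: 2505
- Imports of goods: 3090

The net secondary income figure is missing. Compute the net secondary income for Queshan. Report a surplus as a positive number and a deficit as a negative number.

332

Current account = goods balance + services balance + net primary income + net secondary income
Sum of the known components = 2173
Net secondary income = CA - (known components) = 2505 - 2173 = 332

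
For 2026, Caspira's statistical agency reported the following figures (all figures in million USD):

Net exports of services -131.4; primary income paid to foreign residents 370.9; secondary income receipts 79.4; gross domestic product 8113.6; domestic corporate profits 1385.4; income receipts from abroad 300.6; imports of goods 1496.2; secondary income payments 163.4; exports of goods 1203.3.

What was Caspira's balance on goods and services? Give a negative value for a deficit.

Goods balance = 1203.3 - 1496.2 = -292.9
Services balance = -131.4
Trade balance (goods + services) = -292.9 + (-131.4) = -424.3

-424.3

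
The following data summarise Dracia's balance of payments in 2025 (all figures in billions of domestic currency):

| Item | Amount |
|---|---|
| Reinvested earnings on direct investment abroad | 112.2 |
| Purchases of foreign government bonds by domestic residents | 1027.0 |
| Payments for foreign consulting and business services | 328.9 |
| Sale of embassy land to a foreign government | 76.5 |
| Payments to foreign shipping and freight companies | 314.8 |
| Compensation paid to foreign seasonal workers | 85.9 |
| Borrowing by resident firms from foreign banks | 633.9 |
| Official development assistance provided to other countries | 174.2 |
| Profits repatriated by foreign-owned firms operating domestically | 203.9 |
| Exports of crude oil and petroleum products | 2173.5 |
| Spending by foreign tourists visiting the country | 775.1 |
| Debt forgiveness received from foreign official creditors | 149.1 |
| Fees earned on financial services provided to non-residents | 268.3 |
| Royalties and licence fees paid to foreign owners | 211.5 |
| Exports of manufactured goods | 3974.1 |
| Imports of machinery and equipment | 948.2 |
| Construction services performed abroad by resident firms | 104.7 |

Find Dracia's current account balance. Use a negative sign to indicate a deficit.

Goods: 2173.5 - 948.2 + 3974.1 = 5199.4
Services: 775.1 - 314.8 + 268.3 - 211.5 + 104.7 - 328.9 = 292.9
Primary income: -85.9 - 203.9 + 112.2 = -177.6
Secondary income: -174.2
Current account = 5199.4 + 292.9 + (-177.6) + (-174.2) = 5140.5
(Excluded from the current account — financial account: purchases of foreign government bonds by domestic residents 1027.0, borrowing by resident firms from foreign banks 633.9; capital account: sale of embassy land to a foreign government 76.5, debt forgiveness received from foreign official creditors 149.1.)

5140.5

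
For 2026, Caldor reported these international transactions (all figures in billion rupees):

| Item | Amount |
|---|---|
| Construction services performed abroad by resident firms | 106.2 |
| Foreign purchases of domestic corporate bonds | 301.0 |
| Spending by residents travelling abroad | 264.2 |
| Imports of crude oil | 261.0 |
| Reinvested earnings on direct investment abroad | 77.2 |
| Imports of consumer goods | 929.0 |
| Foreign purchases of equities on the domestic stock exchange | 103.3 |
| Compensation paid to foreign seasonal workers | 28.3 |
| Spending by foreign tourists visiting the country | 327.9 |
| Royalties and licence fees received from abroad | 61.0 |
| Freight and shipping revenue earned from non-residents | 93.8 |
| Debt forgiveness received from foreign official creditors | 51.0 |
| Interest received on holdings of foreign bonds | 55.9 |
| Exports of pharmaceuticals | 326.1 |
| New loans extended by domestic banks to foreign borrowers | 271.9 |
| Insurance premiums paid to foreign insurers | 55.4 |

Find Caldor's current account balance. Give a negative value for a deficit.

-489.8

Goods: -929.0 + 326.1 - 261.0 = -863.9
Services: 106.2 + 93.8 + 61.0 - 55.4 + 327.9 - 264.2 = 269.3
Primary income: 55.9 + 77.2 - 28.3 = 104.8
Current account = (-863.9) + 269.3 + 104.8 = -489.8
(Excluded from the current account — financial account: foreign purchases of domestic corporate bonds 301.0, foreign purchases of equities on the domestic stock exchange 103.3, new loans extended by domestic banks to foreign borrowers 271.9; capital account: debt forgiveness received from foreign official creditors 51.0.)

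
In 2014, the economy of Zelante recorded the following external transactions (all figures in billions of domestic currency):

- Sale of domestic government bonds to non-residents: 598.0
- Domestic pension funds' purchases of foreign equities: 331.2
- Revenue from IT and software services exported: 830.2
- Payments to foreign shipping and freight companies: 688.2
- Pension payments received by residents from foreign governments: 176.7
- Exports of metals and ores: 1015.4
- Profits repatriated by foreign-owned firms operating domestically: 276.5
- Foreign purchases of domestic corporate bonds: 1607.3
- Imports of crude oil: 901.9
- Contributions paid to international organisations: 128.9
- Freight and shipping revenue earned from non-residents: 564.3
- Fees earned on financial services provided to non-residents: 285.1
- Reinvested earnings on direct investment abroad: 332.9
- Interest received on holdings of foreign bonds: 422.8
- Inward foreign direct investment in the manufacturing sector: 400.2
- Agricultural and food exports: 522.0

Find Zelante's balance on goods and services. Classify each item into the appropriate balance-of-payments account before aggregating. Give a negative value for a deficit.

Goods: -901.9 + 1015.4 + 522.0 = 635.5
Services: 564.3 - 688.2 + 285.1 + 830.2 = 991.4
Trade balance = 635.5 + 991.4 = 1626.9
(Excluded from the trade balance — financial account: sale of domestic government bonds to non-residents 598.0, domestic pension funds' purchases of foreign equities 331.2, foreign purchases of domestic corporate bonds 1607.3, inward foreign direct investment in the manufacturing sector 400.2; secondary income: pension payments received by residents from foreign governments 176.7, contributions paid to international organisations 128.9; primary income: profits repatriated by foreign-owned firms operating domestically 276.5, reinvested earnings on direct investment abroad 332.9, interest received on holdings of foreign bonds 422.8.)

1626.9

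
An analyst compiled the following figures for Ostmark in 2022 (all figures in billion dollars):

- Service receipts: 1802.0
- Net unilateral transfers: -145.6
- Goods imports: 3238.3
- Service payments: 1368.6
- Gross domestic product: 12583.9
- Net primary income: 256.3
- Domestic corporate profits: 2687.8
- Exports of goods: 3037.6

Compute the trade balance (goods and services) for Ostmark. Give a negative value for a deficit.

Goods balance = 3037.6 - 3238.3 = -200.7
Services balance = 1802.0 - 1368.6 = 433.4
Trade balance (goods + services) = -200.7 + 433.4 = 232.7

232.7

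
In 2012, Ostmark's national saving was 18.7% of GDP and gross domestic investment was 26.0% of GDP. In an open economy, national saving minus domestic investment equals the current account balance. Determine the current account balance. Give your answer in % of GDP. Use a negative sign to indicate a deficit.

CA = S - I = 18.7 - 26.0 = -7.3

-7.3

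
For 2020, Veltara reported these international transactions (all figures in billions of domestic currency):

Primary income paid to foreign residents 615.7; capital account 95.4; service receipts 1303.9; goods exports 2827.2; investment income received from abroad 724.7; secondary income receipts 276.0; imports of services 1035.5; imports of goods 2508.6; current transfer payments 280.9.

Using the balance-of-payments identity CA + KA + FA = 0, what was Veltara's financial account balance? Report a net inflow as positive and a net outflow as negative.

Goods balance = 2827.2 - 2508.6 = 318.6
Services balance = 1303.9 - 1035.5 = 268.4
Trade balance (goods + services) = 318.6 + 268.4 = 587.0
Net primary income = 724.7 - 615.7 = 109.0
Net secondary income = 276.0 - 280.9 = -4.9
Current account = 587.0 + 109.0 + (-4.9) = 691.1
Financial account = -(691.1 + 95.4) = -786.5

-786.5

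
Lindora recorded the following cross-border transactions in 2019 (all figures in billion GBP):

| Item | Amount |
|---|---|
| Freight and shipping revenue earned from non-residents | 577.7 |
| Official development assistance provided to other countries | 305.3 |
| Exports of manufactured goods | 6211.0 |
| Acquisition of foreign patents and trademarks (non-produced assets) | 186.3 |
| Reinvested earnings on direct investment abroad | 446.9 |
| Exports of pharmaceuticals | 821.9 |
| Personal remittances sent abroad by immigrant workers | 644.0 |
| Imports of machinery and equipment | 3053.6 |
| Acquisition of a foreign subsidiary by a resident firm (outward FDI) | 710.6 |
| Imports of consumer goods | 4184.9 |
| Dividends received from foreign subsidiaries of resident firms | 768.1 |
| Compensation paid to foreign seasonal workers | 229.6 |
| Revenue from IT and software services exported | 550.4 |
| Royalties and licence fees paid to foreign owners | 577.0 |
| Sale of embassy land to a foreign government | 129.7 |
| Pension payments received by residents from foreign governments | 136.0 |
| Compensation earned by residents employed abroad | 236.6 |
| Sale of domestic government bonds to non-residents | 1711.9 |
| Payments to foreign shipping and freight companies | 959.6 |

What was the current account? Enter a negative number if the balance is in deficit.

Goods: -3053.6 + 6211.0 + 821.9 - 4184.9 = -205.6
Services: 577.7 + 550.4 - 959.6 - 577.0 = -408.5
Primary income: 236.6 + 446.9 + 768.1 - 229.6 = 1222.0
Secondary income: -644.0 - 305.3 + 136.0 = -813.3
Current account = (-205.6) + (-408.5) + 1222.0 + (-813.3) = -205.4
(Excluded from the current account — capital account: acquisition of foreign patents and trademarks (non-produced assets) 186.3, sale of embassy land to a foreign government 129.7; financial account: acquisition of a foreign subsidiary by a resident firm (outward FDI) 710.6, sale of domestic government bonds to non-residents 1711.9.)

-205.4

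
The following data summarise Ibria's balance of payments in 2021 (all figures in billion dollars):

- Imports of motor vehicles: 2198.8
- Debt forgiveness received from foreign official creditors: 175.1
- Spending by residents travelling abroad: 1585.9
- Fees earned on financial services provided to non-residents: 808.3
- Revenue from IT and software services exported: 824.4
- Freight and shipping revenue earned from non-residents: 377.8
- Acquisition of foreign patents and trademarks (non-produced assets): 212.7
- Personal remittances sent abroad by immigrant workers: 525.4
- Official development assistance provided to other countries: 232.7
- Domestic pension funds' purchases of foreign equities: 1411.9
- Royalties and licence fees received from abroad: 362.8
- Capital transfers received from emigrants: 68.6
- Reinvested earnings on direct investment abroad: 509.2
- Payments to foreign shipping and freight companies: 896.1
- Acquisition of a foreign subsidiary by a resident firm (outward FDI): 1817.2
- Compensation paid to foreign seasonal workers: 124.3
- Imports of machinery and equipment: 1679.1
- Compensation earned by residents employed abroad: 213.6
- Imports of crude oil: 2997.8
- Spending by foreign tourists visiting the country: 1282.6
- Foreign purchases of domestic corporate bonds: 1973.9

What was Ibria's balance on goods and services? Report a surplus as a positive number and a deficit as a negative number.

Goods: -2198.8 - 1679.1 - 2997.8 = -6875.7
Services: 362.8 + 1282.6 + 808.3 - 1585.9 + 824.4 - 896.1 + 377.8 = 1173.9
Trade balance = -6875.7 + 1173.9 = -5701.8
(Excluded from the trade balance — capital account: debt forgiveness received from foreign official creditors 175.1, acquisition of foreign patents and trademarks (non-produced assets) 212.7, capital transfers received from emigrants 68.6; secondary income: personal remittances sent abroad by immigrant workers 525.4, official development assistance provided to other countries 232.7; financial account: domestic pension funds' purchases of foreign equities 1411.9, acquisition of a foreign subsidiary by a resident firm (outward FDI) 1817.2, foreign purchases of domestic corporate bonds 1973.9; primary income: reinvested earnings on direct investment abroad 509.2, compensation paid to foreign seasonal workers 124.3, compensation earned by residents employed abroad 213.6.)

-5701.8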